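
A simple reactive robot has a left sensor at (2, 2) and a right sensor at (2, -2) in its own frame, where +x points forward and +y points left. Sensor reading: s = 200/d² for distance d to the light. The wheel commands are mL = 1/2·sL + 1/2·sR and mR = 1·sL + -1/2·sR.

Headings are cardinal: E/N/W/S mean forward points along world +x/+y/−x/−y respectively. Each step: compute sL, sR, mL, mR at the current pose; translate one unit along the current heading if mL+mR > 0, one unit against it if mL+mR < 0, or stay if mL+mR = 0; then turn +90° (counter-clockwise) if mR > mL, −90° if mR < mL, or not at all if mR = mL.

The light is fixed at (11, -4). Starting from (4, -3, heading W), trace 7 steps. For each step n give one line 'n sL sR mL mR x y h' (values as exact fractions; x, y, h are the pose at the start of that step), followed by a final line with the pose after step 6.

0 100/41 20/9 860/369 490/369 4 -3 W
1 200/109 40/9 3080/981 -380/981 3 -3 N
2 50/13 50/9 550/117 125/117 3 -2 E
3 8 200/81 424/81 548/81 4 -2 S
4 100/17 100/13 1500/221 450/221 4 -3 E
5 200/17 40/13 1640/221 2260/221 5 -3 S
6 10 10 10 5 5 -4 E
final 6 -4 S

n=0: pose=(4,-3,W); sL=100/41, sR=20/9; mL=860/369, mR=490/369; mL+mR=150/41 → advance +1; mR−mL=-370/369 → turn -1·90°
n=1: pose=(3,-3,N); sL=200/109, sR=40/9; mL=3080/981, mR=-380/981; mL+mR=300/109 → advance +1; mR−mL=-3460/981 → turn -1·90°
n=2: pose=(3,-2,E); sL=50/13, sR=50/9; mL=550/117, mR=125/117; mL+mR=75/13 → advance +1; mR−mL=-425/117 → turn -1·90°
n=3: pose=(4,-2,S); sL=8, sR=200/81; mL=424/81, mR=548/81; mL+mR=12 → advance +1; mR−mL=124/81 → turn +1·90°
n=4: pose=(4,-3,E); sL=100/17, sR=100/13; mL=1500/221, mR=450/221; mL+mR=150/17 → advance +1; mR−mL=-1050/221 → turn -1·90°
n=5: pose=(5,-3,S); sL=200/17, sR=40/13; mL=1640/221, mR=2260/221; mL+mR=300/17 → advance +1; mR−mL=620/221 → turn +1·90°
n=6: pose=(5,-4,E); sL=10, sR=10; mL=10, mR=5; mL+mR=15 → advance +1; mR−mL=-5 → turn -1·90°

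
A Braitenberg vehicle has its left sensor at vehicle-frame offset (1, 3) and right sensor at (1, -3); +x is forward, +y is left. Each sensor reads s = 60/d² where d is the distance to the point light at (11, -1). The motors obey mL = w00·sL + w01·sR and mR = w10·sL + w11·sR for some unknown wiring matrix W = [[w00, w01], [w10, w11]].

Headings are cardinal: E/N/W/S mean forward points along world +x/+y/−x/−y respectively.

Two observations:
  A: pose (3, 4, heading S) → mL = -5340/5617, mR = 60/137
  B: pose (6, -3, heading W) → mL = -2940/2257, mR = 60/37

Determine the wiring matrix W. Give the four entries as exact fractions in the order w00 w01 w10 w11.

-1/2 -1/2 0 1

obs A: pose=(3,4,S) → sL=60/41, sR=60/137, mL=-5340/5617, mR=60/137
obs B: pose=(6,-3,W) → sL=60/61, sR=60/37, mL=-2940/2257, mR=60/37
sensor matrix S = [[60/41, 60/137], [60/61, 60/37]]; det S = 24624000/12677569
solve [mL_A; mL_B] = S·[w00; w01] and [mR_A; mR_B] = S·[w10; w11]:
  w00 = -1/2, w01 = -1/2, w10 = 0, w11 = 1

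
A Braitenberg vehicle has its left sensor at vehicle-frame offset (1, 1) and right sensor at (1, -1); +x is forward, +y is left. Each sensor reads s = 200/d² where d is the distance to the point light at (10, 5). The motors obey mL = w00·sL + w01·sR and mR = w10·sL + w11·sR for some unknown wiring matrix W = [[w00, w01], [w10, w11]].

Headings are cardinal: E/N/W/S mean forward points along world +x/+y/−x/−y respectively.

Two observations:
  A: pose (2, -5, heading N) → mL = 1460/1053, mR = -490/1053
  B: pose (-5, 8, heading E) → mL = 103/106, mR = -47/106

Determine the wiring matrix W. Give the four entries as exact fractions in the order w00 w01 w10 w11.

1/2 1/2 -1 1/2

obs A: pose=(2,-5,N) → sL=100/81, sR=20/13, mL=1460/1053, mR=-490/1053
obs B: pose=(-5,8,E) → sL=50/53, sR=1, mL=103/106, mR=-47/106
sensor matrix S = [[100/81, 20/13], [50/53, 1]]; det S = -12100/55809
solve [mL_A; mL_B] = S·[w00; w01] and [mR_A; mR_B] = S·[w10; w11]:
  w00 = 1/2, w01 = 1/2, w10 = -1, w11 = 1/2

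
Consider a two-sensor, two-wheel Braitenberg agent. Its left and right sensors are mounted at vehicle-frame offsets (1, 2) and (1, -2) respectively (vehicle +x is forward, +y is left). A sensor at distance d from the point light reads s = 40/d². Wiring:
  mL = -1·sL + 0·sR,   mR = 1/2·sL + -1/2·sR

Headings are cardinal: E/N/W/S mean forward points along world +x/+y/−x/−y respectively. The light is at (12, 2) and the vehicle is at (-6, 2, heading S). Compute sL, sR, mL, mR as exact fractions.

40/257 40/401 -40/257 2880/103057

left sensor world pos  = (-4, 1); dL² = 257
right sensor world pos = (-8, 1); dR² = 401
sL = 40/257 = 40/257
sR = 40/401 = 40/401
mL = -1·sL + 0·sR = -40/257
mR = 1/2·sL + -1/2·sR = 2880/103057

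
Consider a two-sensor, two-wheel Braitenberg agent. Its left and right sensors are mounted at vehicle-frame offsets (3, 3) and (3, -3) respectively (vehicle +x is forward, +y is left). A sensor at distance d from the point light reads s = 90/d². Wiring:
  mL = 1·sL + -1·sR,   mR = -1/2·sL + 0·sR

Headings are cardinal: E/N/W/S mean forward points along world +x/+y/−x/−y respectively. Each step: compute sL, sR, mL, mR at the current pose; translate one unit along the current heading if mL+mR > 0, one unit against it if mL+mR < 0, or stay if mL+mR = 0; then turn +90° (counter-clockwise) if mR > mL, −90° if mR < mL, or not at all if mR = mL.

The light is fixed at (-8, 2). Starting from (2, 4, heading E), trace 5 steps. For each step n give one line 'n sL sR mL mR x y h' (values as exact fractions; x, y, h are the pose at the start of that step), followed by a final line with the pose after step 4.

0 45/97 9/17 -108/1649 -45/194 2 4 E
1 18/29 90/37 -1944/1073 -9/29 1 4 S
2 1/2 5/8 -1/8 -1/4 1 5 E
3 90/121 18/5 -1728/605 -45/121 0 5 S
4 9/17 45/61 -216/1037 -9/34 0 6 E
final -1 6 S

n=0: pose=(2,4,E); sL=45/97, sR=9/17; mL=-108/1649, mR=-45/194; mL+mR=-981/3298 → advance -1; mR−mL=-549/3298 → turn -1·90°
n=1: pose=(1,4,S); sL=18/29, sR=90/37; mL=-1944/1073, mR=-9/29; mL+mR=-2277/1073 → advance -1; mR−mL=1611/1073 → turn +1·90°
n=2: pose=(1,5,E); sL=1/2, sR=5/8; mL=-1/8, mR=-1/4; mL+mR=-3/8 → advance -1; mR−mL=-1/8 → turn -1·90°
n=3: pose=(0,5,S); sL=90/121, sR=18/5; mL=-1728/605, mR=-45/121; mL+mR=-1953/605 → advance -1; mR−mL=1503/605 → turn +1·90°
n=4: pose=(0,6,E); sL=9/17, sR=45/61; mL=-216/1037, mR=-9/34; mL+mR=-981/2074 → advance -1; mR−mL=-117/2074 → turn -1·90°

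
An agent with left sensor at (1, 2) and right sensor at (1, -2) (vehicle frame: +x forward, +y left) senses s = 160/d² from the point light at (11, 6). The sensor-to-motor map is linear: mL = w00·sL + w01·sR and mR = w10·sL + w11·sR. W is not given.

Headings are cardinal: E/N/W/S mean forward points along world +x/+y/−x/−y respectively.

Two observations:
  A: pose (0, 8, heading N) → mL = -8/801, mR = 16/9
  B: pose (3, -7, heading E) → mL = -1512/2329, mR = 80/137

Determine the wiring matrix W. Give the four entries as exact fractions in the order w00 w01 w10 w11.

obs A: pose=(0,8,N) → sL=80/89, sR=16/9, mL=-8/801, mR=16/9
obs B: pose=(3,-7,E) → sL=16/17, sR=80/137, mL=-1512/2329, mR=80/137
sensor matrix S = [[80/89, 16/9], [16/17, 80/137]]; det S = -2142208/1865529
solve [mL_A; mL_B] = S·[w00; w01] and [mR_A; mR_B] = S·[w10; w11]:
  w00 = -1, w01 = 1/2, w10 = 0, w11 = 1

-1 1/2 0 1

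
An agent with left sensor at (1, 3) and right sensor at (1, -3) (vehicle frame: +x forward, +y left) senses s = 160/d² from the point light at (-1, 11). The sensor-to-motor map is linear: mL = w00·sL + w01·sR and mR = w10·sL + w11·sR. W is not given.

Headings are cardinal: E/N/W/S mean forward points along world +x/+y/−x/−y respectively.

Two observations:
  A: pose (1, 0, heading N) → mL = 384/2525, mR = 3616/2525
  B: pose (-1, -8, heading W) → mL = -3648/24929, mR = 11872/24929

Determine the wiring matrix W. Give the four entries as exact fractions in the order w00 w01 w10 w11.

1/2 -1/2 1/2 1/2

obs A: pose=(1,0,N) → sL=160/101, sR=32/25, mL=384/2525, mR=3616/2525
obs B: pose=(-1,-8,W) → sL=32/97, sR=160/257, mL=-3648/24929, mR=11872/24929
sensor matrix S = [[160/101, 32/25], [32/97, 160/257]]; det S = 35500032/62945725
solve [mL_A; mL_B] = S·[w00; w01] and [mR_A; mR_B] = S·[w10; w11]:
  w00 = 1/2, w01 = -1/2, w10 = 1/2, w11 = 1/2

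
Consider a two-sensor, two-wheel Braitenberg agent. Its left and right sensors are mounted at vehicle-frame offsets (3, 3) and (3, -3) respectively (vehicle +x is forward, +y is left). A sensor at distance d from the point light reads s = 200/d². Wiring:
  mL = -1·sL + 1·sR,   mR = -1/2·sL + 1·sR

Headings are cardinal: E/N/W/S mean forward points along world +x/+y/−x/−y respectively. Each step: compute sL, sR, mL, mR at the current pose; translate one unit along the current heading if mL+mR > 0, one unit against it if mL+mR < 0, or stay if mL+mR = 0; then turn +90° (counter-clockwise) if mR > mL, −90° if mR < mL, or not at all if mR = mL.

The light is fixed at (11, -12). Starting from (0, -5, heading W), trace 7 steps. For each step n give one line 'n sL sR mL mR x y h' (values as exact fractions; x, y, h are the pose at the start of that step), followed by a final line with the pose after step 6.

0 50/53 25/37 -525/1961 400/1961 0 -5 W
1 40/13 40/37 -960/481 -220/481 1 -5 S
2 20/17 100/37 960/629 1330/629 1 -4 E
3 40/53 200/157 4320/8321 7460/8321 2 -4 N
4 10/9 25/36 -5/12 5/36 2 -3 W
5 200/61 200/157 -19200/9577 -3500/9577 3 -3 S
6 100/97 100/37 6000/3589 7850/3589 3 -2 E
final 4 -2 N

n=0: pose=(0,-5,W); sL=50/53, sR=25/37; mL=-525/1961, mR=400/1961; mL+mR=-125/1961 → advance -1; mR−mL=25/53 → turn +1·90°
n=1: pose=(1,-5,S); sL=40/13, sR=40/37; mL=-960/481, mR=-220/481; mL+mR=-1180/481 → advance -1; mR−mL=20/13 → turn +1·90°
n=2: pose=(1,-4,E); sL=20/17, sR=100/37; mL=960/629, mR=1330/629; mL+mR=2290/629 → advance +1; mR−mL=10/17 → turn +1·90°
n=3: pose=(2,-4,N); sL=40/53, sR=200/157; mL=4320/8321, mR=7460/8321; mL+mR=11780/8321 → advance +1; mR−mL=20/53 → turn +1·90°
n=4: pose=(2,-3,W); sL=10/9, sR=25/36; mL=-5/12, mR=5/36; mL+mR=-5/18 → advance -1; mR−mL=5/9 → turn +1·90°
n=5: pose=(3,-3,S); sL=200/61, sR=200/157; mL=-19200/9577, mR=-3500/9577; mL+mR=-22700/9577 → advance -1; mR−mL=100/61 → turn +1·90°
n=6: pose=(3,-2,E); sL=100/97, sR=100/37; mL=6000/3589, mR=7850/3589; mL+mR=13850/3589 → advance +1; mR−mL=50/97 → turn +1·90°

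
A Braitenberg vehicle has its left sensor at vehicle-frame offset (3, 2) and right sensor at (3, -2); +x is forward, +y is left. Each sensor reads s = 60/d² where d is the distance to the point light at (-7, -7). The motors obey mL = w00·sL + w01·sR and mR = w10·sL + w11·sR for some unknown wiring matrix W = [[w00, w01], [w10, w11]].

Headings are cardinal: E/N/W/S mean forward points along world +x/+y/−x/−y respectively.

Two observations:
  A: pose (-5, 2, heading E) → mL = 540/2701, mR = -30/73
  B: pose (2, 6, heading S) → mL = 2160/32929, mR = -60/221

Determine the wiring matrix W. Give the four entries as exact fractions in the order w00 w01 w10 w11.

obs A: pose=(-5,2,E) → sL=30/73, sR=30/37, mL=540/2701, mR=-30/73
obs B: pose=(2,6,S) → sL=60/221, sR=60/149, mL=2160/32929, mR=-60/221
sensor matrix S = [[30/73, 30/37], [60/221, 60/149]]; det S = -4860000/88941229
solve [mL_A; mL_B] = S·[w00; w01] and [mR_A; mR_B] = S·[w10; w11]:
  w00 = -1/2, w01 = 1/2, w10 = -1, w11 = 0

-1/2 1/2 -1 0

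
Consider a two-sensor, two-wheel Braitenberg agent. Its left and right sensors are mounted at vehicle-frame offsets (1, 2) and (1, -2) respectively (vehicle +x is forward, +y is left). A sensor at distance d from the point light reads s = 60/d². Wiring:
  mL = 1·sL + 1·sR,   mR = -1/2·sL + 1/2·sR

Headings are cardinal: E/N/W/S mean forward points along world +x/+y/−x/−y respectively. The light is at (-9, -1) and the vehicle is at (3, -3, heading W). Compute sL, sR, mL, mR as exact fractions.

left sensor world pos  = (2, -5); dL² = 137
right sensor world pos = (2, -1); dR² = 121
sL = 60/137 = 60/137
sR = 60/121 = 60/121
mL = 1·sL + 1·sR = 15480/16577
mR = -1/2·sL + 1/2·sR = 480/16577

60/137 60/121 15480/16577 480/16577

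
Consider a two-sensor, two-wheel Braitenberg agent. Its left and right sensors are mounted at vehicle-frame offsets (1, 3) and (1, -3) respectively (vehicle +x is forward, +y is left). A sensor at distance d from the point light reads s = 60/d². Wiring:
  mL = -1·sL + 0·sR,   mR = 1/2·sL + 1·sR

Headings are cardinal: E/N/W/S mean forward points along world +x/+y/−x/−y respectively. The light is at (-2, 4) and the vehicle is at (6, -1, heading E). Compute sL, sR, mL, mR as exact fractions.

12/17 12/29 -12/17 378/493

left sensor world pos  = (7, 2); dL² = 85
right sensor world pos = (7, -4); dR² = 145
sL = 60/85 = 12/17
sR = 60/145 = 12/29
mL = -1·sL + 0·sR = -12/17
mR = 1/2·sL + 1·sR = 378/493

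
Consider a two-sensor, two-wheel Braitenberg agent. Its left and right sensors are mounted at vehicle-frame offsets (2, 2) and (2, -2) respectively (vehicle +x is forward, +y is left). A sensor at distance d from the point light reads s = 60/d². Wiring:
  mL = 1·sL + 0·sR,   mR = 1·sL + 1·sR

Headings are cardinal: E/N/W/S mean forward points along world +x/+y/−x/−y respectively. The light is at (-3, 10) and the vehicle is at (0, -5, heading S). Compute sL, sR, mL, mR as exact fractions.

30/157 6/29 30/157 1812/4553

left sensor world pos  = (2, -7); dL² = 314
right sensor world pos = (-2, -7); dR² = 290
sL = 60/314 = 30/157
sR = 60/290 = 6/29
mL = 1·sL + 0·sR = 30/157
mR = 1·sL + 1·sR = 1812/4553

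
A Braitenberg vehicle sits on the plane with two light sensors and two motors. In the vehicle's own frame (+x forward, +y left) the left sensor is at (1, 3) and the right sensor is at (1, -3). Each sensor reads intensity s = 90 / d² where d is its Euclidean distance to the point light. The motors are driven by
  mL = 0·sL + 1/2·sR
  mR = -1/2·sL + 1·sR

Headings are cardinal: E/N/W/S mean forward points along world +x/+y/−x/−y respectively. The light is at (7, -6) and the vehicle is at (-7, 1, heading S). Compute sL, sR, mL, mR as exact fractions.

left sensor world pos  = (-4, 0); dL² = 157
right sensor world pos = (-10, 0); dR² = 325
sL = 90/157 = 90/157
sR = 90/325 = 18/65
mL = 0·sL + 1/2·sR = 9/65
mR = -1/2·sL + 1·sR = -99/10205

90/157 18/65 9/65 -99/10205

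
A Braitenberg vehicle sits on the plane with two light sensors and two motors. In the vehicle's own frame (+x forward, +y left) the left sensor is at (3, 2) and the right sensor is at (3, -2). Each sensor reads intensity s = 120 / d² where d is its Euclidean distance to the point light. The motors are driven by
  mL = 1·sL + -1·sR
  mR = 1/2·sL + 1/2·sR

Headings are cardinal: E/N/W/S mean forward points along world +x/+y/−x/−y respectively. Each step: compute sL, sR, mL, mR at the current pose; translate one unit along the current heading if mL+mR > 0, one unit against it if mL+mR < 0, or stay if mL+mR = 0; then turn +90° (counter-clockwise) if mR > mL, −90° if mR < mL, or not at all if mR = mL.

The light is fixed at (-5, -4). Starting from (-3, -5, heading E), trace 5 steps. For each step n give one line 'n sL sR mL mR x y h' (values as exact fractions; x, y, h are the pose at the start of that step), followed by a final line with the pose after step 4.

n=0: pose=(-3,-5,E); sL=60/13, sR=60/17; mL=240/221, mR=900/221; mL+mR=1140/221 → advance +1; mR−mL=660/221 → turn +1·90°
n=1: pose=(-2,-5,N); sL=24, sR=120/29; mL=576/29, mR=408/29; mL+mR=984/29 → advance +1; mR−mL=-168/29 → turn -1·90°
n=2: pose=(-2,-4,E); sL=3, sR=3; mL=0, mR=3; mL+mR=3 → advance +1; mR−mL=3 → turn +1·90°
n=3: pose=(-1,-4,N); sL=120/13, sR=8/3; mL=256/39, mR=232/39; mL+mR=488/39 → advance +1; mR−mL=-8/13 → turn -1·90°
n=4: pose=(-1,-3,E); sL=60/29, sR=12/5; mL=-48/145, mR=324/145; mL+mR=276/145 → advance +1; mR−mL=372/145 → turn +1·90°

0 60/13 60/17 240/221 900/221 -3 -5 E
1 24 120/29 576/29 408/29 -2 -5 N
2 3 3 0 3 -2 -4 E
3 120/13 8/3 256/39 232/39 -1 -4 N
4 60/29 12/5 -48/145 324/145 -1 -3 E
final 0 -3 N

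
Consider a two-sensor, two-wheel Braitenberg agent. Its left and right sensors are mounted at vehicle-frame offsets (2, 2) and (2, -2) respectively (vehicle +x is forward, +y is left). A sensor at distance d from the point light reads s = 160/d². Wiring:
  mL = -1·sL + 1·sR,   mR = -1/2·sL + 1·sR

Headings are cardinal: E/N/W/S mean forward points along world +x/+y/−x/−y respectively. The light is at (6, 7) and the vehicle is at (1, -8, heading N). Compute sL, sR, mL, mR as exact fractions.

80/109 80/89 1600/9701 5160/9701

left sensor world pos  = (-1, -6); dL² = 218
right sensor world pos = (3, -6); dR² = 178
sL = 160/218 = 80/109
sR = 160/178 = 80/89
mL = -1·sL + 1·sR = 1600/9701
mR = -1/2·sL + 1·sR = 5160/9701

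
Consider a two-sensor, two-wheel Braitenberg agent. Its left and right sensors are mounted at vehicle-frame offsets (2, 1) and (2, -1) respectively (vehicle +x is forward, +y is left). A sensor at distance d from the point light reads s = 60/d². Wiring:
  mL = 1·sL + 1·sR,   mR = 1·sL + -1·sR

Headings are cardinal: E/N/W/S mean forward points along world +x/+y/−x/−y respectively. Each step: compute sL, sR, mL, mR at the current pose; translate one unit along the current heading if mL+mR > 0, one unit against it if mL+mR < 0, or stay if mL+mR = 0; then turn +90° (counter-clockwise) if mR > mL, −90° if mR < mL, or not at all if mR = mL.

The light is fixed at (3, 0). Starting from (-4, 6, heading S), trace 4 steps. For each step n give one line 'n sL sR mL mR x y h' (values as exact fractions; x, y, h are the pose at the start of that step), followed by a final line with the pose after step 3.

0 15/13 3/4 99/52 21/52 -4 6 S
1 60/97 20/39 4280/3783 400/3783 -4 5 W
2 6/13 30/49 684/637 -96/637 -5 5 N
3 12/17 60/61 1752/1037 -288/1037 -5 6 E
final -4 6 S

n=0: pose=(-4,6,S); sL=15/13, sR=3/4; mL=99/52, mR=21/52; mL+mR=30/13 → advance +1; mR−mL=-3/2 → turn -1·90°
n=1: pose=(-4,5,W); sL=60/97, sR=20/39; mL=4280/3783, mR=400/3783; mL+mR=120/97 → advance +1; mR−mL=-40/39 → turn -1·90°
n=2: pose=(-5,5,N); sL=6/13, sR=30/49; mL=684/637, mR=-96/637; mL+mR=12/13 → advance +1; mR−mL=-60/49 → turn -1·90°
n=3: pose=(-5,6,E); sL=12/17, sR=60/61; mL=1752/1037, mR=-288/1037; mL+mR=24/17 → advance +1; mR−mL=-120/61 → turn -1·90°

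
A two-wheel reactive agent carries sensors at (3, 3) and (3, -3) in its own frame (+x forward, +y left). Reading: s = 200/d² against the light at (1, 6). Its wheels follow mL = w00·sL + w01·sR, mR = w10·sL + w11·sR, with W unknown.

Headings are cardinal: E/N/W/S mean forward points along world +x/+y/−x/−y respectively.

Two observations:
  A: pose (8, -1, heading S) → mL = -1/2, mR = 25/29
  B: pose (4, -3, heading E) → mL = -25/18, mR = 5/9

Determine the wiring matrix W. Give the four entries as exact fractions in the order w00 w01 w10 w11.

-1/2 0 0 1/2

obs A: pose=(8,-1,S) → sL=1, sR=50/29, mL=-1/2, mR=25/29
obs B: pose=(4,-3,E) → sL=25/9, sR=10/9, mL=-25/18, mR=5/9
sensor matrix S = [[1, 50/29], [25/9, 10/9]]; det S = -320/87
solve [mL_A; mL_B] = S·[w00; w01] and [mR_A; mR_B] = S·[w10; w11]:
  w00 = -1/2, w01 = 0, w10 = 0, w11 = 1/2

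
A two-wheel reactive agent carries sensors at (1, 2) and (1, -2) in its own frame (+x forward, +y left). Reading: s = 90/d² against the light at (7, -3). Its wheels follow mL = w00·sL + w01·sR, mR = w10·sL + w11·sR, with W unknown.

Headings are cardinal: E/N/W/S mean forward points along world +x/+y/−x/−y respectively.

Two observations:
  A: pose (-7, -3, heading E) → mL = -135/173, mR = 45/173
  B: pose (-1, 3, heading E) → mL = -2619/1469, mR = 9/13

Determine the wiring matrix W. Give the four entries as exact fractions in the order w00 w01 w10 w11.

obs A: pose=(-7,-3,E) → sL=90/173, sR=90/173, mL=-135/173, mR=45/173
obs B: pose=(-1,3,E) → sL=90/113, sR=18/13, mL=-2619/1469, mR=9/13
sensor matrix S = [[90/173, 90/173], [90/113, 18/13]]; det S = 77760/254137
solve [mL_A; mL_B] = S·[w00; w01] and [mR_A; mR_B] = S·[w10; w11]:
  w00 = -1/2, w01 = -1, w10 = 0, w11 = 1/2

-1/2 -1 0 1/2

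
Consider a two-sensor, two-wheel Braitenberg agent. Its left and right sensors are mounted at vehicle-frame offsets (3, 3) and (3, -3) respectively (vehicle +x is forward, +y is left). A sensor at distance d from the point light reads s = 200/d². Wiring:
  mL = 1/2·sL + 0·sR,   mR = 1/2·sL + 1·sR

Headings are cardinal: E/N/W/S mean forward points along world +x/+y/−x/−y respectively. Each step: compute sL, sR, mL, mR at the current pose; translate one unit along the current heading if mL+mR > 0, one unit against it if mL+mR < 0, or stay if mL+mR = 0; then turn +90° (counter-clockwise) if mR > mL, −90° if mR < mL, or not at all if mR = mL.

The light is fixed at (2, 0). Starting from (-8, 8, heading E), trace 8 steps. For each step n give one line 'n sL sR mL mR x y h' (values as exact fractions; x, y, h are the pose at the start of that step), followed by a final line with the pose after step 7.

0 20/17 100/37 10/17 2070/629 -8 8 E
1 40/53 200/157 20/53 13740/8321 -7 8 N
2 10/9 25/36 5/9 5/4 -7 9 W
3 40/17 40/41 20/17 1500/697 -8 9 S
4 20/17 100/37 10/17 2070/629 -8 8 E
5 40/53 200/157 20/53 13740/8321 -7 8 N
6 10/9 25/36 5/9 5/4 -7 9 W
7 40/17 40/41 20/17 1500/697 -8 9 S
final -8 8 E

n=0: pose=(-8,8,E); sL=20/17, sR=100/37; mL=10/17, mR=2070/629; mL+mR=2440/629 → advance +1; mR−mL=100/37 → turn +1·90°
n=1: pose=(-7,8,N); sL=40/53, sR=200/157; mL=20/53, mR=13740/8321; mL+mR=16880/8321 → advance +1; mR−mL=200/157 → turn +1·90°
n=2: pose=(-7,9,W); sL=10/9, sR=25/36; mL=5/9, mR=5/4; mL+mR=65/36 → advance +1; mR−mL=25/36 → turn +1·90°
n=3: pose=(-8,9,S); sL=40/17, sR=40/41; mL=20/17, mR=1500/697; mL+mR=2320/697 → advance +1; mR−mL=40/41 → turn +1·90°
n=4: pose=(-8,8,E); sL=20/17, sR=100/37; mL=10/17, mR=2070/629; mL+mR=2440/629 → advance +1; mR−mL=100/37 → turn +1·90°
n=5: pose=(-7,8,N); sL=40/53, sR=200/157; mL=20/53, mR=13740/8321; mL+mR=16880/8321 → advance +1; mR−mL=200/157 → turn +1·90°
n=6: pose=(-7,9,W); sL=10/9, sR=25/36; mL=5/9, mR=5/4; mL+mR=65/36 → advance +1; mR−mL=25/36 → turn +1·90°
n=7: pose=(-8,9,S); sL=40/17, sR=40/41; mL=20/17, mR=1500/697; mL+mR=2320/697 → advance +1; mR−mL=40/41 → turn +1·90°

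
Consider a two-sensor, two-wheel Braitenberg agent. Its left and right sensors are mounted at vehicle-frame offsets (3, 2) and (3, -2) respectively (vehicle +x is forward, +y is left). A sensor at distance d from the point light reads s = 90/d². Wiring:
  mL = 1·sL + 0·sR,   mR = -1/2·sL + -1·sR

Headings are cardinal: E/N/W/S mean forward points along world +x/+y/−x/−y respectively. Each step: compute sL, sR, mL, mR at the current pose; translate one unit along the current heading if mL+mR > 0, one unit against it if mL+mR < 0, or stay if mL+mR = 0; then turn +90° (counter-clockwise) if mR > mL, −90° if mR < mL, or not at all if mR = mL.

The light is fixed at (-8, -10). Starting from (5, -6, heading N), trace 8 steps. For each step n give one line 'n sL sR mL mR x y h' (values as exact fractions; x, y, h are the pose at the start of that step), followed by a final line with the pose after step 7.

0 9/17 45/137 9/17 -2763/4658 5 -6 N
1 90/281 90/257 90/281 -36855/72217 5 -7 E
2 45/98 9/10 45/98 -1107/980 4 -7 S
3 18/17 10/13 18/17 -287/221 4 -6 W
4 9/17 45/137 9/17 -2763/4658 5 -6 N
5 90/281 90/257 90/281 -36855/72217 5 -7 E
6 45/98 9/10 45/98 -1107/980 4 -7 S
7 18/17 10/13 18/17 -287/221 4 -6 W
final 5 -6 N

n=0: pose=(5,-6,N); sL=9/17, sR=45/137; mL=9/17, mR=-2763/4658; mL+mR=-297/4658 → advance -1; mR−mL=-5229/4658 → turn -1·90°
n=1: pose=(5,-7,E); sL=90/281, sR=90/257; mL=90/281, mR=-36855/72217; mL+mR=-13725/72217 → advance -1; mR−mL=-59985/72217 → turn -1·90°
n=2: pose=(4,-7,S); sL=45/98, sR=9/10; mL=45/98, mR=-1107/980; mL+mR=-657/980 → advance -1; mR−mL=-1557/980 → turn -1·90°
n=3: pose=(4,-6,W); sL=18/17, sR=10/13; mL=18/17, mR=-287/221; mL+mR=-53/221 → advance -1; mR−mL=-521/221 → turn -1·90°
n=4: pose=(5,-6,N); sL=9/17, sR=45/137; mL=9/17, mR=-2763/4658; mL+mR=-297/4658 → advance -1; mR−mL=-5229/4658 → turn -1·90°
n=5: pose=(5,-7,E); sL=90/281, sR=90/257; mL=90/281, mR=-36855/72217; mL+mR=-13725/72217 → advance -1; mR−mL=-59985/72217 → turn -1·90°
n=6: pose=(4,-7,S); sL=45/98, sR=9/10; mL=45/98, mR=-1107/980; mL+mR=-657/980 → advance -1; mR−mL=-1557/980 → turn -1·90°
n=7: pose=(4,-6,W); sL=18/17, sR=10/13; mL=18/17, mR=-287/221; mL+mR=-53/221 → advance -1; mR−mL=-521/221 → turn -1·90°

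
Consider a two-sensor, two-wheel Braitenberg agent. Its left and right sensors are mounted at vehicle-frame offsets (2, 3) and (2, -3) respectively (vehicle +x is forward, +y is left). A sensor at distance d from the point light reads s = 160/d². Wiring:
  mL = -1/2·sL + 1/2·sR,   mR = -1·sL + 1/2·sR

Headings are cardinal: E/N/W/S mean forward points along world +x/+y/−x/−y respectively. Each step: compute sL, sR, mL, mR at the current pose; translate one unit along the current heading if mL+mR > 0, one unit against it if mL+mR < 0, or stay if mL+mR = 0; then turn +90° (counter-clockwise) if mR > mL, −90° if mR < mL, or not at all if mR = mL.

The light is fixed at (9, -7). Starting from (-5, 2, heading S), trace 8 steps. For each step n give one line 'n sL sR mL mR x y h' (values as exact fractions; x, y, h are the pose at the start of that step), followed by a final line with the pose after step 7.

0 16/17 80/169 -672/2873 -2024/2873 -5 2 S
1 32/61 32/85 -384/5185 -1744/5185 -5 3 W
2 2/5 40/61 39/305 -22/305 -4 3 N
3 160/317 32/37 2112/11729 -848/11729 -4 4 E
4 80/81 80/153 -320/1377 -1000/1377 -3 4 S
5 160/277 160/421 -11520/116617 -45200/116617 -3 5 W
6 20/49 8/13 66/637 -64/637 -2 5 N
7 160/337 160/181 12480/60997 -2000/60997 -2 6 E
final -1 6 S

n=0: pose=(-5,2,S); sL=16/17, sR=80/169; mL=-672/2873, mR=-2024/2873; mL+mR=-2696/2873 → advance -1; mR−mL=-8/17 → turn -1·90°
n=1: pose=(-5,3,W); sL=32/61, sR=32/85; mL=-384/5185, mR=-1744/5185; mL+mR=-2128/5185 → advance -1; mR−mL=-16/61 → turn -1·90°
n=2: pose=(-4,3,N); sL=2/5, sR=40/61; mL=39/305, mR=-22/305; mL+mR=17/305 → advance +1; mR−mL=-1/5 → turn -1·90°
n=3: pose=(-4,4,E); sL=160/317, sR=32/37; mL=2112/11729, mR=-848/11729; mL+mR=1264/11729 → advance +1; mR−mL=-80/317 → turn -1·90°
n=4: pose=(-3,4,S); sL=80/81, sR=80/153; mL=-320/1377, mR=-1000/1377; mL+mR=-440/459 → advance -1; mR−mL=-40/81 → turn -1·90°
n=5: pose=(-3,5,W); sL=160/277, sR=160/421; mL=-11520/116617, mR=-45200/116617; mL+mR=-56720/116617 → advance -1; mR−mL=-80/277 → turn -1·90°
n=6: pose=(-2,5,N); sL=20/49, sR=8/13; mL=66/637, mR=-64/637; mL+mR=2/637 → advance +1; mR−mL=-10/49 → turn -1·90°
n=7: pose=(-2,6,E); sL=160/337, sR=160/181; mL=12480/60997, mR=-2000/60997; mL+mR=10480/60997 → advance +1; mR−mL=-80/337 → turn -1·90°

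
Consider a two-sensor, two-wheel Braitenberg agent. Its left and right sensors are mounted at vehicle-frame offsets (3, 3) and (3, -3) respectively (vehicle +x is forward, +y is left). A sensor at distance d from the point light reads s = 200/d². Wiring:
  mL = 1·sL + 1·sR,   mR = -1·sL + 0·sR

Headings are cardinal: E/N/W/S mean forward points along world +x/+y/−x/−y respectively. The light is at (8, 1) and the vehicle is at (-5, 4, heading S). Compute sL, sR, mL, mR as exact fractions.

left sensor world pos  = (-2, 1); dL² = 100
right sensor world pos = (-8, 1); dR² = 256
sL = 200/100 = 2
sR = 200/256 = 25/32
mL = 1·sL + 1·sR = 89/32
mR = -1·sL + 0·sR = -2

2 25/32 89/32 -2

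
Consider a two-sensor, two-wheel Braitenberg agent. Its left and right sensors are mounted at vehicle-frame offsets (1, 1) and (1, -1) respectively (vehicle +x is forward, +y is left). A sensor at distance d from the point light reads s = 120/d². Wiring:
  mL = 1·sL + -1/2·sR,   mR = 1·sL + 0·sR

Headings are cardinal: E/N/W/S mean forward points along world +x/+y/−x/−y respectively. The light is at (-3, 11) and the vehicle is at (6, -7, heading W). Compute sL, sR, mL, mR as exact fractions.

left sensor world pos  = (5, -8); dL² = 425
right sensor world pos = (5, -6); dR² = 353
sL = 120/425 = 24/85
sR = 120/353 = 120/353
mL = 1·sL + -1/2·sR = 3372/30005
mR = 1·sL + 0·sR = 24/85

24/85 120/353 3372/30005 24/85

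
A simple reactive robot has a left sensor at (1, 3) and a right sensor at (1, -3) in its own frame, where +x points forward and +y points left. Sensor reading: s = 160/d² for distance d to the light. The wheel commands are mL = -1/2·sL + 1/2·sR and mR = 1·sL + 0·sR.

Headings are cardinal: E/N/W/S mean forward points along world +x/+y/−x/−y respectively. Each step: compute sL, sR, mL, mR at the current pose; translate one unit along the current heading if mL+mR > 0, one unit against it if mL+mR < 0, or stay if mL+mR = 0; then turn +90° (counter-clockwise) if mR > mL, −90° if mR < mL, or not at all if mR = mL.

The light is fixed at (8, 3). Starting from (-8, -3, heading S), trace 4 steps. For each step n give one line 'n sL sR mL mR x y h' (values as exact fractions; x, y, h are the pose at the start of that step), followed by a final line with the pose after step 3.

0 80/109 16/41 -768/4469 80/109 -8 -3 S
1 160/241 32/65 -1344/15665 160/241 -8 -4 E
2 4/9 8/9 2/9 4/9 -7 -4 N
3 160/337 32/53 1152/17861 160/337 -7 -3 W
final -8 -3 S

n=0: pose=(-8,-3,S); sL=80/109, sR=16/41; mL=-768/4469, mR=80/109; mL+mR=2512/4469 → advance +1; mR−mL=4048/4469 → turn +1·90°
n=1: pose=(-8,-4,E); sL=160/241, sR=32/65; mL=-1344/15665, mR=160/241; mL+mR=9056/15665 → advance +1; mR−mL=11744/15665 → turn +1·90°
n=2: pose=(-7,-4,N); sL=4/9, sR=8/9; mL=2/9, mR=4/9; mL+mR=2/3 → advance +1; mR−mL=2/9 → turn +1·90°
n=3: pose=(-7,-3,W); sL=160/337, sR=32/53; mL=1152/17861, mR=160/337; mL+mR=9632/17861 → advance +1; mR−mL=7328/17861 → turn +1·90°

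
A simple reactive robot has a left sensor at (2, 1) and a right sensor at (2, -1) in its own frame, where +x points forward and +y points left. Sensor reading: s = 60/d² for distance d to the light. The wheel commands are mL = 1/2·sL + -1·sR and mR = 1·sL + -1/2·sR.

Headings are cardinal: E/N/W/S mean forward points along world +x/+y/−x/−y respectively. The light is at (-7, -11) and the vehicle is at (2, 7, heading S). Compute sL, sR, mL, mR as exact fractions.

left sensor world pos  = (3, 5); dL² = 356
right sensor world pos = (1, 5); dR² = 320
sL = 60/356 = 15/89
sR = 60/320 = 3/16
mL = 1/2·sL + -1·sR = -147/1424
mR = 1·sL + -1/2·sR = 213/2848

15/89 3/16 -147/1424 213/2848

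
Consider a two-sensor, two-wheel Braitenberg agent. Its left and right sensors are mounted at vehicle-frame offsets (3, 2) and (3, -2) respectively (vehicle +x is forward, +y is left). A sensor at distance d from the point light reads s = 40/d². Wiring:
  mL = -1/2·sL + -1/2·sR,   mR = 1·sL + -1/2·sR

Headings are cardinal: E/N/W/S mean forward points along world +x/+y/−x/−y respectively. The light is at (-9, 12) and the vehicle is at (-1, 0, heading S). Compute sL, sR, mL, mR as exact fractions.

left sensor world pos  = (1, -3); dL² = 325
right sensor world pos = (-3, -3); dR² = 261
sL = 40/325 = 8/65
sR = 40/261 = 40/261
mL = -1/2·sL + -1/2·sR = -2344/16965
mR = 1·sL + -1/2·sR = 788/16965

8/65 40/261 -2344/16965 788/16965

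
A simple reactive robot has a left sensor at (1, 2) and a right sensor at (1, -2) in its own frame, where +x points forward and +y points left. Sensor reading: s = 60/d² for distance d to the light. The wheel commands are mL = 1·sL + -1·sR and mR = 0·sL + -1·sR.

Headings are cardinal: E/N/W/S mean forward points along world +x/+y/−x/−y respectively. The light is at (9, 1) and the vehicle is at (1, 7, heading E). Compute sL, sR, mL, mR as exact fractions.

left sensor world pos  = (2, 9); dL² = 113
right sensor world pos = (2, 5); dR² = 65
sL = 60/113 = 60/113
sR = 60/65 = 12/13
mL = 1·sL + -1·sR = -576/1469
mR = 0·sL + -1·sR = -12/13

60/113 12/13 -576/1469 -12/13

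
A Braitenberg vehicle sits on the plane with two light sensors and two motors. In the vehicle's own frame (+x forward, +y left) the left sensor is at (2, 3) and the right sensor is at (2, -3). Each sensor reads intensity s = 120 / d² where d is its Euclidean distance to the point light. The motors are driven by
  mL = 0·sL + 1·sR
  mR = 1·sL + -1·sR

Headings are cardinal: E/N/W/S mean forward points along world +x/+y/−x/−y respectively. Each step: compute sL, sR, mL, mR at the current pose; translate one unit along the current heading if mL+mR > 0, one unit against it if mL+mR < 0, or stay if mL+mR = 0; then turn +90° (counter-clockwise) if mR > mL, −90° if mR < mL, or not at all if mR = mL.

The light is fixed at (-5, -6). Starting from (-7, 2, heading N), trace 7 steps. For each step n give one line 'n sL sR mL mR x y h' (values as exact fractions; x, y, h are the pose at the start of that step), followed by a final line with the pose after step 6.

0 24/25 120/101 120/101 -576/2525 -7 2 N
1 5/6 10/3 10/3 -5/2 -7 3 E
2 120/53 24/13 24/13 288/689 -6 3 S
3 60/17 12/13 12/13 576/221 -6 2 W
4 120/37 120/61 120/61 2880/2257 -7 2 S
5 15/4 30/29 30/29 315/116 -7 1 W
6 24/5 120/61 120/61 864/305 -8 1 S
final -8 0 E

n=0: pose=(-7,2,N); sL=24/25, sR=120/101; mL=120/101, mR=-576/2525; mL+mR=24/25 → advance +1; mR−mL=-3576/2525 → turn -1·90°
n=1: pose=(-7,3,E); sL=5/6, sR=10/3; mL=10/3, mR=-5/2; mL+mR=5/6 → advance +1; mR−mL=-35/6 → turn -1·90°
n=2: pose=(-6,3,S); sL=120/53, sR=24/13; mL=24/13, mR=288/689; mL+mR=120/53 → advance +1; mR−mL=-984/689 → turn -1·90°
n=3: pose=(-6,2,W); sL=60/17, sR=12/13; mL=12/13, mR=576/221; mL+mR=60/17 → advance +1; mR−mL=372/221 → turn +1·90°
n=4: pose=(-7,2,S); sL=120/37, sR=120/61; mL=120/61, mR=2880/2257; mL+mR=120/37 → advance +1; mR−mL=-1560/2257 → turn -1·90°
n=5: pose=(-7,1,W); sL=15/4, sR=30/29; mL=30/29, mR=315/116; mL+mR=15/4 → advance +1; mR−mL=195/116 → turn +1·90°
n=6: pose=(-8,1,S); sL=24/5, sR=120/61; mL=120/61, mR=864/305; mL+mR=24/5 → advance +1; mR−mL=264/305 → turn +1·90°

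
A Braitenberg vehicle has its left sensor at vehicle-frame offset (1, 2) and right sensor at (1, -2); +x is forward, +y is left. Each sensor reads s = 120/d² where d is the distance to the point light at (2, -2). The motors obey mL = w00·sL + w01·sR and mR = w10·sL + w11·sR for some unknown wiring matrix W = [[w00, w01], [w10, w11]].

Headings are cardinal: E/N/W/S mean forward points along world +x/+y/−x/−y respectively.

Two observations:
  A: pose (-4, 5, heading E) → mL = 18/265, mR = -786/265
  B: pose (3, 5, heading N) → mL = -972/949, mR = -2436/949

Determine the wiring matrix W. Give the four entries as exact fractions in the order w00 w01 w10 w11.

obs A: pose=(-4,5,E) → sL=60/53, sR=12/5, mL=18/265, mR=-786/265
obs B: pose=(3,5,N) → sL=24/13, sR=120/73, mL=-972/949, mR=-2436/949
sensor matrix S = [[60/53, 12/5], [24/13, 120/73]]; det S = -646272/251485
solve [mL_A; mL_B] = S·[w00; w01] and [mR_A; mR_B] = S·[w10; w11]:
  w00 = -1, w01 = 1/2, w10 = -1/2, w11 = -1

-1 1/2 -1/2 -1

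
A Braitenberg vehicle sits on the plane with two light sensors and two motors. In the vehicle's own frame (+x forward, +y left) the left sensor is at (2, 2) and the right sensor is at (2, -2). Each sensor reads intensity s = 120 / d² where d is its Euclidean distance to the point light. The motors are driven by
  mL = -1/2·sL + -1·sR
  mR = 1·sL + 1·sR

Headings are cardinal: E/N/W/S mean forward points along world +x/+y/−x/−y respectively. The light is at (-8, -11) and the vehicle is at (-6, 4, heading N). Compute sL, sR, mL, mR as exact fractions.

120/289 24/61 -10596/17629 14256/17629

left sensor world pos  = (-8, 6); dL² = 289
right sensor world pos = (-4, 6); dR² = 305
sL = 120/289 = 120/289
sR = 120/305 = 24/61
mL = -1/2·sL + -1·sR = -10596/17629
mR = 1·sL + 1·sR = 14256/17629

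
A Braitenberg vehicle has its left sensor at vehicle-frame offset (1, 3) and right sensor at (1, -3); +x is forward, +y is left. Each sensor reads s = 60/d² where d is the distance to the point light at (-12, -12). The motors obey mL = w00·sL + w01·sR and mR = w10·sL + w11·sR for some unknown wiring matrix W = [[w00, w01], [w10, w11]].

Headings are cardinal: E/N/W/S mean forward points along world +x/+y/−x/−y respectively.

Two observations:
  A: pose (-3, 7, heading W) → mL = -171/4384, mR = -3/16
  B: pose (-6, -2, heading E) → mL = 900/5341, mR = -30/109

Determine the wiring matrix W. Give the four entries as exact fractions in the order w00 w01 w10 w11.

obs A: pose=(-3,7,W) → sL=3/16, sR=15/137, mL=-171/4384, mR=-3/16
obs B: pose=(-6,-2,E) → sL=30/109, sR=30/49, mL=900/5341, mR=-30/109
sensor matrix S = [[3/16, 15/137], [30/109, 30/49]]; det S = 495585/5853736
solve [mL_A; mL_B] = S·[w00; w01] and [mR_A; mR_B] = S·[w10; w11]:
  w00 = -1/2, w01 = 1/2, w10 = -1, w11 = 0

-1/2 1/2 -1 0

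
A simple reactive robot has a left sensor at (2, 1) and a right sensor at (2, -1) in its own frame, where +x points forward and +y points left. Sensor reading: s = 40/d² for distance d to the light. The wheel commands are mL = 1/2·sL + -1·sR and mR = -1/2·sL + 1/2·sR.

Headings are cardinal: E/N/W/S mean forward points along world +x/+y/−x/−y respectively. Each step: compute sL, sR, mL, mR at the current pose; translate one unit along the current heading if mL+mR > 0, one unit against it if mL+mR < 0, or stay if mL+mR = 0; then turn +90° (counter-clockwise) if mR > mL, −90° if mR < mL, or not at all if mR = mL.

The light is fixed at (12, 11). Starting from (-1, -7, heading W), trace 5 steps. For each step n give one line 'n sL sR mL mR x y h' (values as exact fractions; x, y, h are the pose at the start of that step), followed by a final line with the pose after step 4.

n=0: pose=(-1,-7,W); sL=20/293, sR=20/257; mL=-3290/75301, mR=360/75301; mL+mR=-10/257 → advance -1; mR−mL=3650/75301 → turn +1·90°
n=1: pose=(0,-7,S); sL=40/521, sR=40/569; mL=-9460/296449, mR=-960/296449; mL+mR=-20/569 → advance -1; mR−mL=8500/296449 → turn +1·90°
n=2: pose=(0,-6,E); sL=10/89, sR=5/53; mL=-180/4717, mR=-85/9434; mL+mR=-5/106 → advance -1; mR−mL=275/9434 → turn +1·90°
n=3: pose=(-1,-6,N); sL=40/421, sR=40/369; mL=-9460/155349, mR=1040/155349; mL+mR=-20/369 → advance -1; mR−mL=3500/51783 → turn +1·90°
n=4: pose=(-1,-7,W); sL=20/293, sR=20/257; mL=-3290/75301, mR=360/75301; mL+mR=-10/257 → advance -1; mR−mL=3650/75301 → turn +1·90°

0 20/293 20/257 -3290/75301 360/75301 -1 -7 W
1 40/521 40/569 -9460/296449 -960/296449 0 -7 S
2 10/89 5/53 -180/4717 -85/9434 0 -6 E
3 40/421 40/369 -9460/155349 1040/155349 -1 -6 N
4 20/293 20/257 -3290/75301 360/75301 -1 -7 W
final 0 -7 S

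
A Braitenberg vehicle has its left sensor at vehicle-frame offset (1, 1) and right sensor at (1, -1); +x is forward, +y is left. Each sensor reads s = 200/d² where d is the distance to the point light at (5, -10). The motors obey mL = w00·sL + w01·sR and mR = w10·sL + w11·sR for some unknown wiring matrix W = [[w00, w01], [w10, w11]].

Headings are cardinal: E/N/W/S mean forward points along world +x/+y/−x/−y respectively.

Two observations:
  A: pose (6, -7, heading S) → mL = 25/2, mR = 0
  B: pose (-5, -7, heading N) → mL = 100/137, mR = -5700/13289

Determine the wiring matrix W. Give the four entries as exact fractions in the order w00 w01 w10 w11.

1/2 0 -1 1/2

obs A: pose=(6,-7,S) → sL=25, sR=50, mL=25/2, mR=0
obs B: pose=(-5,-7,N) → sL=200/137, sR=200/97, mL=100/137, mR=-5700/13289
sensor matrix S = [[25, 50], [200/137, 200/97]]; det S = -285000/13289
solve [mL_A; mL_B] = S·[w00; w01] and [mR_A; mR_B] = S·[w10; w11]:
  w00 = 1/2, w01 = 0, w10 = -1, w11 = 1/2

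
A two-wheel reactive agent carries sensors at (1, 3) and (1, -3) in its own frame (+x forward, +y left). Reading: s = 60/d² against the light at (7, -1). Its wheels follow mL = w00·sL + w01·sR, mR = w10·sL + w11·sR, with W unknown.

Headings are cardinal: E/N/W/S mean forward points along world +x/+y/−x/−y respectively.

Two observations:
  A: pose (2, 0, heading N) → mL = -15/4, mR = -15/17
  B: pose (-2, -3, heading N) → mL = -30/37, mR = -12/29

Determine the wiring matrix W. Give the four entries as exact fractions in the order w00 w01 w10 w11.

obs A: pose=(2,0,N) → sL=15/17, sR=15/2, mL=-15/4, mR=-15/17
obs B: pose=(-2,-3,N) → sL=12/29, sR=60/37, mL=-30/37, mR=-12/29
sensor matrix S = [[15/17, 15/2], [12/29, 60/37]]; det S = -30510/18241
solve [mL_A; mL_B] = S·[w00; w01] and [mR_A; mR_B] = S·[w10; w11]:
  w00 = 0, w01 = -1/2, w10 = -1, w11 = 0

0 -1/2 -1 0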